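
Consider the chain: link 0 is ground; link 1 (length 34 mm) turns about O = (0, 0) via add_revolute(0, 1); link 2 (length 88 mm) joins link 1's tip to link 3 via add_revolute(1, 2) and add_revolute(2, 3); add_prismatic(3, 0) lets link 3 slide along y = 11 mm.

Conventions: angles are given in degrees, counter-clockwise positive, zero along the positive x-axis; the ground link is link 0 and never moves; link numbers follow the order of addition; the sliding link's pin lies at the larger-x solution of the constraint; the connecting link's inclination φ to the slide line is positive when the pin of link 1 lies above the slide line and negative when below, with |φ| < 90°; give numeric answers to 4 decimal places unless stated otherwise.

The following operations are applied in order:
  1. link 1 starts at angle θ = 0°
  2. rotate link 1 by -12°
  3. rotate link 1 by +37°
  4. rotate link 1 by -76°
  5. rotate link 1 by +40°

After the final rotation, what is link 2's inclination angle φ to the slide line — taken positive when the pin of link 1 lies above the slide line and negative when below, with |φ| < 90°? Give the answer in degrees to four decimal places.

geometry: r = 34 mm, L = 88 mm, e = 11 mm; θ starts at 0°
rotate link 1 by -12°: θ ← 0° -12° = -12°
rotate link 1 by +37°: θ ← -12° +37° = 25°
rotate link 1 by -76°: θ ← 25° -76° = -51°
rotate link 1 by +40°: θ ← -51° +40° = -11°
h = r sin θ − e = -6.487506 − 11 = -17.487506
sin φ = h / L = -17.487506 / 88 = -0.19872166
φ = arcsin(-0.19872166) = -11.462215°

-11.4622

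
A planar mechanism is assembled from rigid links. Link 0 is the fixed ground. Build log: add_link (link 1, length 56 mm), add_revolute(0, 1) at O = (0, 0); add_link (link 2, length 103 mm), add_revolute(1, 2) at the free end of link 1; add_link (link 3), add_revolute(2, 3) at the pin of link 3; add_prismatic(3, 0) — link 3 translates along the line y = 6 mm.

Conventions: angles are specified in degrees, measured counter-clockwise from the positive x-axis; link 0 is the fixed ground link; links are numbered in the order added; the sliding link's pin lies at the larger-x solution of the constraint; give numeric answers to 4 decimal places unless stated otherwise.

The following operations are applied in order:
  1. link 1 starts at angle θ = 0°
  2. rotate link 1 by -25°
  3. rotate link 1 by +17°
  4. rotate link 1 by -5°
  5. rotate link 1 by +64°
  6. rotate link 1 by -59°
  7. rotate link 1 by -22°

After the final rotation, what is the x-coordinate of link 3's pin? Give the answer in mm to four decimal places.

geometry: r = 56 mm, L = 103 mm, e = 6 mm; θ starts at 0°
rotate link 1 by -25°: θ ← 0° -25° = -25°
rotate link 1 by +17°: θ ← -25° +17° = -8°
rotate link 1 by -5°: θ ← -8° -5° = -13°
rotate link 1 by +64°: θ ← -13° +64° = 51°
rotate link 1 by -59°: θ ← 51° -59° = -8°
rotate link 1 by -22°: θ ← -8° -22° = -30°
crank pin P = (r cos θ, r sin θ) = (48.497423, -28.000000)
h = r sin θ − e = -28.000000 − 6 = -34.000000
x = r cos θ + √(L² − h²) = 48.497423 + 97.226540 = 145.723962

145.7240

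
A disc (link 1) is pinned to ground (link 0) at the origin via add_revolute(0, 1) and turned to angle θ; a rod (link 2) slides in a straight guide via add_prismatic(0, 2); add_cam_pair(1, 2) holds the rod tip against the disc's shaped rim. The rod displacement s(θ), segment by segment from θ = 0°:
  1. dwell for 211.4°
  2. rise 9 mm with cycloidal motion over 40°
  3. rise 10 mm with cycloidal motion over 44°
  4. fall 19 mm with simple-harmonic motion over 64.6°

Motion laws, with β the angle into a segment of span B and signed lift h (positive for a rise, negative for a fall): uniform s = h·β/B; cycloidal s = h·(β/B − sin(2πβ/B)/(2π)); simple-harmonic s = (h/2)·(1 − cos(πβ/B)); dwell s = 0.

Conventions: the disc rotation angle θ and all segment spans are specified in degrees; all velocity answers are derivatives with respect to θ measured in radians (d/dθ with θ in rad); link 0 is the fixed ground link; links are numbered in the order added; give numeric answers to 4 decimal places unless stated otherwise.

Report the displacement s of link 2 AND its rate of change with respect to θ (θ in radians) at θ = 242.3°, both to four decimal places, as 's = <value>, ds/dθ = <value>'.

segment 1 (0° to 211.4°, dwell): s unchanged at 0.0000
θ = 242.3° falls in segment 2 (211.4° to 251.4°, cycloidal, h = 9): β = 242.3 − 211.4 = 30.9°, B = 40°; Δs = 9·(0.7725 − sin(2π·0.7725)/(2π)) = 8.3706; s = 0.0000 + 8.3706 = 8.3706
velocity in seg [211.4°–251.4°] (cycloidal), θ in radians: β = 30.9° = 0.5393 rad, B = 40° = 0.6981 rad; ds/dθ = (h/B)(1 − cos(2πβ/B)) = (9/0.6981)(1 − cos(2π·0.7725)) = 11.075115 mm/rad

s = 8.3706, ds/dθ = 11.0751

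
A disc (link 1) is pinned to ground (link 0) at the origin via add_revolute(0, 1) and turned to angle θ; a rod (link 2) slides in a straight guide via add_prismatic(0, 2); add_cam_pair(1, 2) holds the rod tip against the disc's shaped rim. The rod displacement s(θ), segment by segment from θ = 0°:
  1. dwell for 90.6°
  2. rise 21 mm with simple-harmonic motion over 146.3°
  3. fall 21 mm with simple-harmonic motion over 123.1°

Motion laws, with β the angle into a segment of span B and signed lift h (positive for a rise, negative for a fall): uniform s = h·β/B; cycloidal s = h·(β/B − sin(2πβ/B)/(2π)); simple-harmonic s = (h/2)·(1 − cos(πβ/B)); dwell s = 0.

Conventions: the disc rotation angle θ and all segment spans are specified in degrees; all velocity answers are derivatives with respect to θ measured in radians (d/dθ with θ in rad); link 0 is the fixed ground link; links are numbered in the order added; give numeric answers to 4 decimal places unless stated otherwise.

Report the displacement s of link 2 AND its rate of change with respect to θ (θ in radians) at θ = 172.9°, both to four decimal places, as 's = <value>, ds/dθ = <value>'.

segment 1 (0° to 90.6°, dwell): s unchanged at 0.0000
θ = 172.9° falls in segment 2 (90.6° to 236.9°, simple-harmonic, h = 21): β = 172.9 − 90.6 = 82.3°, B = 146.3°; Δs = 21/2·(1 − cos(π·0.5625)) = 12.5498; s = 0.0000 + 12.5498 = 12.5498
velocity in seg [90.6°–236.9°] (simple-harmonic), θ in radians: β = 82.3° = 1.4364 rad, B = 146.3° = 2.5534 rad; ds/dθ = (πh/(2B)) sin(πβ/B) = (π·21/(2·2.5534)) sin(π·0.5625) = 12.670093 mm/rad

s = 12.5498, ds/dθ = 12.6701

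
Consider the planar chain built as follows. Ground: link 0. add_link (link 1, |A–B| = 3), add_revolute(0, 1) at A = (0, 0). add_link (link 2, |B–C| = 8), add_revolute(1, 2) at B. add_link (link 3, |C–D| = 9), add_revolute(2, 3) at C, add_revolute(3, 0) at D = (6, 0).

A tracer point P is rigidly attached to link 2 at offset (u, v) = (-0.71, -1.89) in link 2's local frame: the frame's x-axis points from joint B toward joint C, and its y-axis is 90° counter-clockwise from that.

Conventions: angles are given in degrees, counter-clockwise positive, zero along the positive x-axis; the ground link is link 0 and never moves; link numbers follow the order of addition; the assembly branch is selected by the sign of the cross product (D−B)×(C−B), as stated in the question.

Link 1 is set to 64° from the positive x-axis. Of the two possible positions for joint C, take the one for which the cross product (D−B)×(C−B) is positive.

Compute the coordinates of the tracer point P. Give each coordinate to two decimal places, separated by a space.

A=(0,0), D=(6.00,0)
B = A + 3.00·(cos64°, sin64°) = (1.3151, 2.6964)
|BD| = 5.4054
circle(B,8.00) ∩ circle(D,9.00): a=1.1302, h=7.9198
  candidates: C₊=(6.2453,8.9967) cross=42.810; C₋=(-1.6559,-4.7315) cross=-42.810
  branch + wants cross > 0 → take C=(6.2453,8.9967) (cross=42.810)
ex = (C−B)/|BC| = (0.6163,0.7875); ey = (-0.7875,0.6163)
P = B + -0.71·ex + -1.89·ey = (2.3660,0.9725)

2.37 0.97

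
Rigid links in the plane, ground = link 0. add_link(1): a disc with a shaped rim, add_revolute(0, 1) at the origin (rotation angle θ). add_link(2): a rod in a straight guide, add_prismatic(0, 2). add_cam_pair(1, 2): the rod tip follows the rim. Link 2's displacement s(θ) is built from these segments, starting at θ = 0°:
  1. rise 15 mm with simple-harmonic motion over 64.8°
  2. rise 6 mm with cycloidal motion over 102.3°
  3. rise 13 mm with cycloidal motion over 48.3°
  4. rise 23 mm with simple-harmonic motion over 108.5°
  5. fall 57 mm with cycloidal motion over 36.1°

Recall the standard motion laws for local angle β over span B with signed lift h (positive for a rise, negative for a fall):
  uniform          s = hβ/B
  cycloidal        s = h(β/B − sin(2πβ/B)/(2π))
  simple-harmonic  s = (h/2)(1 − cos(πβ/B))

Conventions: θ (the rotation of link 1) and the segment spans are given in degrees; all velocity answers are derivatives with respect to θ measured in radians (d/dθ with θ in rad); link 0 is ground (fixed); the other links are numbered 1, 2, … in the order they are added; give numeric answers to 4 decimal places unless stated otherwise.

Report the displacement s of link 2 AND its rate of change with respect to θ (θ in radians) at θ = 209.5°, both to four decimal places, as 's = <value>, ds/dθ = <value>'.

segment 1 (0° to 64.8°, simple-harmonic, h = 15) is passed completely: s = 0.0000 + (15) = 15.0000
segment 2 (64.8° to 167.1°, cycloidal, h = 6) is passed completely: s = 15.0000 + (6) = 21.0000
θ = 209.5° falls in segment 3 (167.1° to 215.4°, cycloidal, h = 13): β = 209.5 − 167.1 = 42.4°, B = 48.3°; Δs = 13·(0.8778 − sin(2π·0.8778)/(2π)) = 12.8486; s = 21.0000 + 12.8486 = 33.8486
velocity in seg [167.1°–215.4°] (cycloidal), θ in radians: β = 42.4° = 0.7400 rad, B = 48.3° = 0.8430 rad; ds/dθ = (h/B)(1 − cos(2πβ/B)) = (13/0.8430)(1 − cos(2π·0.8778)) = 4.323480 mm/rad

s = 33.8486, ds/dθ = 4.3235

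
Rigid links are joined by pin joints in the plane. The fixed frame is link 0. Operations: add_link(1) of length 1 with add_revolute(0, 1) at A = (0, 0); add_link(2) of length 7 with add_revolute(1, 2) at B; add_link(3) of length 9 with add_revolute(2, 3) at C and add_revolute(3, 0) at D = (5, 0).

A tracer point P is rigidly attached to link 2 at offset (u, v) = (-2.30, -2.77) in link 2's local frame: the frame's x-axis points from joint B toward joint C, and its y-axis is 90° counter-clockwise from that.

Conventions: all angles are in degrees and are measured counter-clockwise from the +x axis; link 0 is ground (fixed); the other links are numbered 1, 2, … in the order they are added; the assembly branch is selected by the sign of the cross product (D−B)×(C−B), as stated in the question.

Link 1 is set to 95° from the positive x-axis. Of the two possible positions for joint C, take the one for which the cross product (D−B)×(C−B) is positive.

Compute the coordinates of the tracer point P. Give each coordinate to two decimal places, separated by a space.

A=(0,0), D=(5.00,0)
B = A + 1.00·(cos95°, sin95°) = (-0.0872, 0.9962)
|BD| = 5.1838
circle(B,7.00) ∩ circle(D,9.00): a=-0.4947, h=6.9825
  candidates: C₊=(0.7693,7.9436) cross=36.196; C₋=(-1.9145,-5.7611) cross=-36.196
  branch + wants cross > 0 → take C=(0.7693,7.9436) (cross=36.196)
ex = (C−B)/|BC| = (0.1223,0.9925); ey = (-0.9925,0.1223)
P = B + -2.30·ex + -2.77·ey = (2.3806,-1.6254)

2.38 -1.63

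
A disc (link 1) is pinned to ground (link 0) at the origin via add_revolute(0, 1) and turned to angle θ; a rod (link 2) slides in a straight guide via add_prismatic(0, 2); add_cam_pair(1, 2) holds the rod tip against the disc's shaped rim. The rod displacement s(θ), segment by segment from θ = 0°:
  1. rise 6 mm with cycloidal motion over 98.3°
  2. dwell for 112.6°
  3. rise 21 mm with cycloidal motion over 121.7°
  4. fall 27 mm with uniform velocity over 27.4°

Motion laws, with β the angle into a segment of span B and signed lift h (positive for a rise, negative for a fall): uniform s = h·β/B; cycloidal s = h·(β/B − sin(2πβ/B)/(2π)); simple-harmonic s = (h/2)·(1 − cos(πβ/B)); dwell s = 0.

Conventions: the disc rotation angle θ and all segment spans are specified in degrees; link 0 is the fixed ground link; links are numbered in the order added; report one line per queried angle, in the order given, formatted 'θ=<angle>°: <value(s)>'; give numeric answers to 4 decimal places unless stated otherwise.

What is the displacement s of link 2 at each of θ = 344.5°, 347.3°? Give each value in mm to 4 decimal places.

segment 1 (0° to 98.3°, cycloidal, h = 6) is passed completely: s = 0.0000 + (6) = 6.0000
segment 2 (98.3° to 210.9°, dwell): s unchanged at 6.0000
segment 3 (210.9° to 332.6°, cycloidal, h = 21) is passed completely: s = 6.0000 + (21) = 27.0000
θ = 344.5° falls in segment 4 (332.6° to 360°, uniform, h = -27): β = 344.5 − 332.6 = 11.9°, B = 27.4°; Δs = -27·11.9/27.4 = -11.7263; s = 27.0000 − 11.7263 = 15.2737
θ = 347.3° falls in segment 4 (332.6° to 360°, uniform, h = -27): β = 347.3 − 332.6 = 14.7°, B = 27.4°; Δs = -27·14.7/27.4 = -14.4854; s = 27.0000 − 14.4854 = 12.5146

θ=344.5°: 15.2737
θ=347.3°: 12.5146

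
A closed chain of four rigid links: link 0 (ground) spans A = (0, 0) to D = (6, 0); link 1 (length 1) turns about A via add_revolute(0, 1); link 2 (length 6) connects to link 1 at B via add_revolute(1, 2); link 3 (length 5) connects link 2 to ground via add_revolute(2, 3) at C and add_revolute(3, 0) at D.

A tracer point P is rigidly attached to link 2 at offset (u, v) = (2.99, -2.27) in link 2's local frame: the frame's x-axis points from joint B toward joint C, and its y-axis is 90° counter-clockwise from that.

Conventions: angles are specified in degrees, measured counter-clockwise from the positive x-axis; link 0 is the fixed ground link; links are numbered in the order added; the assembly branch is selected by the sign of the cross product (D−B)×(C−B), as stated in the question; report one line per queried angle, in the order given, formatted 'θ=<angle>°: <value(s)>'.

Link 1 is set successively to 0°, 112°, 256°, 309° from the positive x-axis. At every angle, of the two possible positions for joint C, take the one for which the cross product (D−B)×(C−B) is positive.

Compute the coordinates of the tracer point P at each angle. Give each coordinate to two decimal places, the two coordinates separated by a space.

A=(0,0), D=(6.00,0)
θ=0°: B = A + 1.00·(cos0°, sin0°) = (1.0000, 0.0000)
θ=0°: |BD| = 5.0000
θ=0°: circle(B,6.00) ∩ circle(D,5.00): a=3.6000, h=4.8000
θ=0°:   candidates: C₊=(4.6000,4.8000) cross=24.000; C₋=(4.6000,-4.8000) cross=-24.000
θ=0°:   branch + wants cross > 0 → take C=(4.6000,4.8000) (cross=24.000)
θ=0°: ex = (C−B)/|BC| = (0.6000,0.8000); ey = (-0.8000,0.6000)
θ=0°: P = B + 2.99·ex + -2.27·ey = (4.6100,1.0300)
θ=112°: B = A + 1.00·(cos112°, sin112°) = (-0.3746, 0.9272)
θ=112°: |BD| = 6.4417
θ=112°: circle(B,6.00) ∩ circle(D,5.00): a=4.0747, h=4.4042
θ=112°:   candidates: C₊=(4.2915,4.6991) cross=28.371; C₋=(3.0237,-4.0177) cross=-28.371
θ=112°:   branch + wants cross > 0 → take C=(4.2915,4.6991) (cross=28.371)
θ=112°: ex = (C−B)/|BC| = (0.7777,0.6286); ey = (-0.6286,0.7777)
θ=112°: P = B + 2.99·ex + -2.27·ey = (3.3777,1.0415)
θ=256°: B = A + 1.00·(cos256°, sin256°) = (-0.2419, -0.9703)
θ=256°: |BD| = 6.3169
θ=256°: circle(B,6.00) ∩ circle(D,5.00): a=4.0291, h=4.4459
θ=256°:   candidates: C₊=(3.0565,4.0417) cross=28.084; C₋=(4.4223,-4.7446) cross=-28.084
θ=256°:   branch + wants cross > 0 → take C=(3.0565,4.0417) (cross=28.084)
θ=256°: ex = (C−B)/|BC| = (0.5497,0.8353); ey = (-0.8353,0.5497)
θ=256°: P = B + 2.99·ex + -2.27·ey = (3.2980,0.2795)
θ=309°: B = A + 1.00·(cos309°, sin309°) = (0.6293, -0.7771)
θ=309°: |BD| = 5.4266
θ=309°: circle(B,6.00) ∩ circle(D,5.00): a=3.7268, h=4.7022
θ=309°:   candidates: C₊=(3.6443,4.4103) cross=25.517; C₋=(4.9911,-4.8972) cross=-25.517
θ=309°:   branch + wants cross > 0 → take C=(3.6443,4.4103) (cross=25.517)
θ=309°: ex = (C−B)/|BC| = (0.5025,0.8646); ey = (-0.8646,0.5025)
θ=309°: P = B + 2.99·ex + -2.27·ey = (4.0944,0.6673)

θ=0°: 4.61 1.03
θ=112°: 3.38 1.04
θ=256°: 3.30 0.28
θ=309°: 4.09 0.67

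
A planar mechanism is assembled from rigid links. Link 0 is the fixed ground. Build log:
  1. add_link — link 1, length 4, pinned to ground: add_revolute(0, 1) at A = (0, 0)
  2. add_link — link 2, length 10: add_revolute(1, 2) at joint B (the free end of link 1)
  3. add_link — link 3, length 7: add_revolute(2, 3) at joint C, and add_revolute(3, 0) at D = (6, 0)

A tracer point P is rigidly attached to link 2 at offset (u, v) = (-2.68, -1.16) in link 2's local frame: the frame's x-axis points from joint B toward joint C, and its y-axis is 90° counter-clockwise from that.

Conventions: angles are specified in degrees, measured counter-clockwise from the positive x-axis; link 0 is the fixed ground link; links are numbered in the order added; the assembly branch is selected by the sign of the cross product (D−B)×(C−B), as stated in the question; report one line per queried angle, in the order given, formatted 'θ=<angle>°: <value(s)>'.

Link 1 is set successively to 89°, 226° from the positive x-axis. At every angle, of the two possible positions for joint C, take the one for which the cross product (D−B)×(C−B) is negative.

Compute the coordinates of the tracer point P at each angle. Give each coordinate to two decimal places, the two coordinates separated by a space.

A=(0,0), D=(6.00,0)
θ=89°: B = A + 4.00·(cos89°, sin89°) = (0.0698, 3.9994)
θ=89°: |BD| = 7.1528
θ=89°: circle(B,10.00) ∩ circle(D,7.00): a=7.1414, h=7.0000
θ=89°:   candidates: C₊=(9.9046,5.8099) cross=50.069; C₋=(2.0766,-5.7972) cross=-50.069
θ=89°:   branch - wants cross < 0 → take C=(2.0766,-5.7972) (cross=-50.069)
θ=89°: ex = (C−B)/|BC| = (0.2007,-0.9797); ey = (0.9797,0.2007)
θ=89°: P = B + -2.68·ex + -1.16·ey = (-1.6044,6.3921)
θ=226°: B = A + 4.00·(cos226°, sin226°) = (-2.7786, -2.8774)
θ=226°: |BD| = 9.2382
θ=226°: circle(B,10.00) ∩ circle(D,7.00): a=7.3794, h=6.7487
θ=226°:   candidates: C₊=(2.1317,5.8341) cross=62.346; C₋=(6.3356,-6.9919) cross=-62.346
θ=226°:   branch - wants cross < 0 → take C=(6.3356,-6.9919) (cross=-62.346)
θ=226°: ex = (C−B)/|BC| = (0.9114,-0.4115); ey = (0.4115,0.9114)
θ=226°: P = B + -2.68·ex + -1.16·ey = (-5.6986,-2.8319)

θ=89°: -1.60 6.39
θ=226°: -5.70 -2.83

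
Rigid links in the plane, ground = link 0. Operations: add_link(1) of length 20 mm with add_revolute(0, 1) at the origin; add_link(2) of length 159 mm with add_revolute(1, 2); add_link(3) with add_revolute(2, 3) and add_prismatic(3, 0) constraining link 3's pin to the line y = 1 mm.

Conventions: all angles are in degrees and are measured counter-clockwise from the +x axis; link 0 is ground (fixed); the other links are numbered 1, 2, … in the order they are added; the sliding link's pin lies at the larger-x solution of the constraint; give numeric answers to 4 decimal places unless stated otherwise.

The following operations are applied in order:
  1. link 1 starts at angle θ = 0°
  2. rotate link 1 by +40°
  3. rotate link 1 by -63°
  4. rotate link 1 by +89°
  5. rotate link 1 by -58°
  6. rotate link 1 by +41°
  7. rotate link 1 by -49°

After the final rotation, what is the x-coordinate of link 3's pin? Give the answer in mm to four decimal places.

geometry: r = 20 mm, L = 159 mm, e = 1 mm; θ starts at 0°
rotate link 1 by +40°: θ ← 0° +40° = 40°
rotate link 1 by -63°: θ ← 40° -63° = -23°
rotate link 1 by +89°: θ ← -23° +89° = 66°
rotate link 1 by -58°: θ ← 66° -58° = 8°
rotate link 1 by +41°: θ ← 8° +41° = 49°
rotate link 1 by -49°: θ ← 49° -49° = 0°
crank pin P = (r cos θ, r sin θ) = (20.000000, 0.000000)
h = r sin θ − e = 0.000000 − 1 = -1.000000
x = r cos θ + √(L² − h²) = 20.000000 + 158.996855 = 178.996855

178.9969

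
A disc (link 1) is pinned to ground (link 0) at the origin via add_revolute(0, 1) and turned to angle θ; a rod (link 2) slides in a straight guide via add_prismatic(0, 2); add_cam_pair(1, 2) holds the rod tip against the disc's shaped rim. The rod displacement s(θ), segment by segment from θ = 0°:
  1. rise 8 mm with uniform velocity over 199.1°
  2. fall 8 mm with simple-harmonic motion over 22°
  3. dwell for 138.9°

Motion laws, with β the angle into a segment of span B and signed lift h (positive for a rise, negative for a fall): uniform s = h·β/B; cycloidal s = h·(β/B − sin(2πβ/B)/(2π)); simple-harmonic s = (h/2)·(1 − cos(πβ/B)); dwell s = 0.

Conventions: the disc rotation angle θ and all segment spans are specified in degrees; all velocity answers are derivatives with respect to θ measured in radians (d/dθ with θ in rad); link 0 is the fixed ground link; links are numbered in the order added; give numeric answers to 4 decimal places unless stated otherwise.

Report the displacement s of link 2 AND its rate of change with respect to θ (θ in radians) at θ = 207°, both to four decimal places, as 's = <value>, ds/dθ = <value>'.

segment 1 (0° to 199.1°, uniform, h = 8) is passed completely: s = 0.0000 + (8) = 8.0000
θ = 207° falls in segment 2 (199.1° to 221.1°, simple-harmonic, h = -8): β = 207 − 199.1 = 7.9°, B = 22°; Δs = -8/2·(1 − cos(π·0.3591)) = -2.2866; s = 8.0000 − 2.2866 = 5.7134
velocity in seg [199.1°–221.1°] (simple-harmonic), θ in radians: β = 7.9° = 0.1379 rad, B = 22° = 0.3840 rad; ds/dθ = (πh/(2B)) sin(πβ/B) = (π·(-8)/(2·0.3840)) sin(π·0.3591) = -29.572604 mm/rad

s = 5.7134, ds/dθ = -29.5726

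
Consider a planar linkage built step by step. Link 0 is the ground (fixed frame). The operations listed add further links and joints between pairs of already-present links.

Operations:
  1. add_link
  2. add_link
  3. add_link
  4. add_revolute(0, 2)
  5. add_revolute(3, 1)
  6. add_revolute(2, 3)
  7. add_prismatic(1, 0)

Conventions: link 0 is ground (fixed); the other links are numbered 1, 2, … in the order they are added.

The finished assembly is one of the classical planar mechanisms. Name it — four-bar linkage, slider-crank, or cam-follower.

links: 4 (incl. ground); joints: 3 revolute, 1 prismatic, 0 higher (cam) pair, forming one closed loop
4 links, 3 revolutes + 1 prismatic in one loop → slider-crank

slider-crank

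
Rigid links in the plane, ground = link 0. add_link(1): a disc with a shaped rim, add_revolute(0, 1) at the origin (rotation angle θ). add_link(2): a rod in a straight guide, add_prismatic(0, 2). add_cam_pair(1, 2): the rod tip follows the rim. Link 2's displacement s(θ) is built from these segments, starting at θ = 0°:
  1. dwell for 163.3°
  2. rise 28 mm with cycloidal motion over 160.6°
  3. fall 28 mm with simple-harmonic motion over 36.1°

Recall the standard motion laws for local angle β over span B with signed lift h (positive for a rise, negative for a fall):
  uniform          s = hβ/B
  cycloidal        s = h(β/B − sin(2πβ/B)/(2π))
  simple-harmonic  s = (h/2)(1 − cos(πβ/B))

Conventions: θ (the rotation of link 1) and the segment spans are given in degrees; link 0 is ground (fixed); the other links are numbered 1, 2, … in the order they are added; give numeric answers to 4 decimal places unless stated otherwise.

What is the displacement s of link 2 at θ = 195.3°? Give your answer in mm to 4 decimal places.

segment 1 (0° to 163.3°, dwell): s unchanged at 0.0000
θ = 195.3° falls in segment 2 (163.3° to 323.9°, cycloidal, h = 28): β = 195.3 − 163.3 = 32°, B = 160.6°; Δs = 28·(0.1993 − sin(2π·0.1993)/(2π)) = 1.3474; s = 0.0000 + 1.3474 = 1.3474

1.3474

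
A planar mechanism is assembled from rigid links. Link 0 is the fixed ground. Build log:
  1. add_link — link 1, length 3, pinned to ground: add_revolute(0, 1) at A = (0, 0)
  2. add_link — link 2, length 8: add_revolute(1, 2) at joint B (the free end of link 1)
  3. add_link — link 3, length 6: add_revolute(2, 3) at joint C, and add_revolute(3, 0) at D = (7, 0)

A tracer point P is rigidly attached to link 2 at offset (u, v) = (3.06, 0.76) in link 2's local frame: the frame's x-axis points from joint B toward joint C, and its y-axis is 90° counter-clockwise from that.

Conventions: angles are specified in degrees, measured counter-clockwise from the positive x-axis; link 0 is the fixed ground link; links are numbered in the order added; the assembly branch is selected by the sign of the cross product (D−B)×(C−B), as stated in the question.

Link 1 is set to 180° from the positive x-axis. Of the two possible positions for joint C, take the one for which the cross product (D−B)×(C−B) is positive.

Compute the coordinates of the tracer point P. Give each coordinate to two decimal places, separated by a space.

A=(0,0), D=(7.00,0)
B = A + 3.00·(cos180°, sin180°) = (-3.0000, 0.0000)
|BD| = 10.0000
circle(B,8.00) ∩ circle(D,6.00): a=6.4000, h=4.8000
  candidates: C₊=(3.4000,4.8000) cross=48.000; C₋=(3.4000,-4.8000) cross=-48.000
  branch + wants cross > 0 → take C=(3.4000,4.8000) (cross=48.000)
ex = (C−B)/|BC| = (0.8000,0.6000); ey = (-0.6000,0.8000)
P = B + 3.06·ex + 0.76·ey = (-1.0080,2.4440)

-1.01 2.44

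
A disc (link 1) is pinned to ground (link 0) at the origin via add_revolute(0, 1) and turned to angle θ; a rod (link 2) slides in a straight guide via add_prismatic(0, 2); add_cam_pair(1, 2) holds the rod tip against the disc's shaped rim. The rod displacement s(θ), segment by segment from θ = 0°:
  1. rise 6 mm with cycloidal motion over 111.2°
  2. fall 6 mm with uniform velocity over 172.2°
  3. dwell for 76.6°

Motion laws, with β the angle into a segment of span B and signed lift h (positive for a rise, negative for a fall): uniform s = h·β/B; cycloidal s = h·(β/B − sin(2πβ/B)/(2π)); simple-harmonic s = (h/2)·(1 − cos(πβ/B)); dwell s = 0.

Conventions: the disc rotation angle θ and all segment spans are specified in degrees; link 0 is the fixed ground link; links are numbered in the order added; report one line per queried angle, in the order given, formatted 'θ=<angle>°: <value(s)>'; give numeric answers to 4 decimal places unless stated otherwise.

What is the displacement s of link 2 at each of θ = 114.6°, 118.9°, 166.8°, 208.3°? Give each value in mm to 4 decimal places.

segment 1 (0° to 111.2°, cycloidal, h = 6) is passed completely: s = 0.0000 + (6) = 6.0000
θ = 114.6° falls in segment 2 (111.2° to 283.4°, uniform, h = -6): β = 114.6 − 111.2 = 3.4°, B = 172.2°; Δs = -6·3.4/172.2 = -0.1185; s = 6.0000 − 0.1185 = 5.8815
θ = 118.9° falls in segment 2 (111.2° to 283.4°, uniform, h = -6): β = 118.9 − 111.2 = 7.7°, B = 172.2°; Δs = -6·7.7/172.2 = -0.2683; s = 6.0000 − 0.2683 = 5.7317
θ = 166.8° falls in segment 2 (111.2° to 283.4°, uniform, h = -6): β = 166.8 − 111.2 = 55.6°, B = 172.2°; Δs = -6·55.6/172.2 = -1.9373; s = 6.0000 − 1.9373 = 4.0627
θ = 208.3° falls in segment 2 (111.2° to 283.4°, uniform, h = -6): β = 208.3 − 111.2 = 97.1°, B = 172.2°; Δs = -6·97.1/172.2 = -3.3833; s = 6.0000 − 3.3833 = 2.6167

θ=114.6°: 5.8815
θ=118.9°: 5.7317
θ=166.8°: 4.0627
θ=208.3°: 2.6167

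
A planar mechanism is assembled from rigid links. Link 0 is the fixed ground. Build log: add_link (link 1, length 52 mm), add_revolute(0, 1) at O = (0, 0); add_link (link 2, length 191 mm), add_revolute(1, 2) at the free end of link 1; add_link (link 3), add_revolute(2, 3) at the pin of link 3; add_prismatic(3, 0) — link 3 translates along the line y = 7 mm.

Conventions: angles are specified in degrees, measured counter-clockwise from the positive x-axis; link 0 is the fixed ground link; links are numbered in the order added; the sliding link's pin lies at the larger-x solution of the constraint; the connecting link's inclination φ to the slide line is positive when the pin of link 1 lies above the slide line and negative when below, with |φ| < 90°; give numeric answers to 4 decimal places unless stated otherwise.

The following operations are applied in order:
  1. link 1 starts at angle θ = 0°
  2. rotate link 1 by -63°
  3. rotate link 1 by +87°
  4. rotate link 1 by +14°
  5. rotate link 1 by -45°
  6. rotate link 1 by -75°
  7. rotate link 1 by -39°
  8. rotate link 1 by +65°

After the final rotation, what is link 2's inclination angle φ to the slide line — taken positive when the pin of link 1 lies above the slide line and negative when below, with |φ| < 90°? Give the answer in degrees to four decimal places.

geometry: r = 52 mm, L = 191 mm, e = 7 mm; θ starts at 0°
rotate link 1 by -63°: θ ← 0° -63° = -63°
rotate link 1 by +87°: θ ← -63° +87° = 24°
rotate link 1 by +14°: θ ← 24° +14° = 38°
rotate link 1 by -45°: θ ← 38° -45° = -7°
rotate link 1 by -75°: θ ← -7° -75° = -82°
rotate link 1 by -39°: θ ← -82° -39° = -121°
rotate link 1 by +65°: θ ← -121° +65° = -56°
h = r sin θ − e = -43.109954 − 7 = -50.109954
sin φ = h / L = -50.109954 / 191 = -0.26235578
φ = arcsin(-0.26235578) = -15.209892°

-15.2099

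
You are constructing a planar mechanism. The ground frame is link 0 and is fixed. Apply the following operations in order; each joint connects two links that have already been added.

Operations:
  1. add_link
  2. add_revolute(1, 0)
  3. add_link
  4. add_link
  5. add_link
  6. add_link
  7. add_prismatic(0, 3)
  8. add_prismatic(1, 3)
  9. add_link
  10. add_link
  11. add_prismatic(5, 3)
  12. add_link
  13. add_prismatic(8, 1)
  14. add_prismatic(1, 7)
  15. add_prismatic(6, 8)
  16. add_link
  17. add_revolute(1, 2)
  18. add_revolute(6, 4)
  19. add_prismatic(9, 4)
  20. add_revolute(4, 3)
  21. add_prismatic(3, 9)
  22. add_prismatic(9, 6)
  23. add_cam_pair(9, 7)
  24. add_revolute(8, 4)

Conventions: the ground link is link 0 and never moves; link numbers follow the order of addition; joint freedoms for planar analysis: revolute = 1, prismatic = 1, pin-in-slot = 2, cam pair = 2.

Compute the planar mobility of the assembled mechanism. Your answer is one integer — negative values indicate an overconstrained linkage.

(L,J1,J2)=(1,0,0); link0 fixed
link1: (2,0,0)
R 1-0 [J1]: (2,1,0)
link2: (3,1,0)
link3: (4,1,0)
link4: (5,1,0)
link5: (6,1,0)
P 0-3 [J1]: (6,2,0)
P 1-3 [J1]: (6,3,0)
link6: (7,3,0)
link7: (8,3,0)
P 5-3 [J1]: (8,4,0)
link8: (9,4,0)
P 8-1 [J1]: (9,5,0)
P 1-7 [J1]: (9,6,0)
P 6-8 [J1]: (9,7,0)
link9: (10,7,0)
R 1-2 [J1]: (10,8,0)
R 6-4 [J1]: (10,9,0)
P 9-4 [J1]: (10,10,0)
R 4-3 [J1]: (10,11,0)
P 3-9 [J1]: (10,12,0)
P 9-6 [J1]: (10,13,0)
C 9-7 [J2]: (10,13,1)
R 8-4 [J1]: (10,14,1)
Grübler: 3·9 − 2·14 − 1 = -2

M = -2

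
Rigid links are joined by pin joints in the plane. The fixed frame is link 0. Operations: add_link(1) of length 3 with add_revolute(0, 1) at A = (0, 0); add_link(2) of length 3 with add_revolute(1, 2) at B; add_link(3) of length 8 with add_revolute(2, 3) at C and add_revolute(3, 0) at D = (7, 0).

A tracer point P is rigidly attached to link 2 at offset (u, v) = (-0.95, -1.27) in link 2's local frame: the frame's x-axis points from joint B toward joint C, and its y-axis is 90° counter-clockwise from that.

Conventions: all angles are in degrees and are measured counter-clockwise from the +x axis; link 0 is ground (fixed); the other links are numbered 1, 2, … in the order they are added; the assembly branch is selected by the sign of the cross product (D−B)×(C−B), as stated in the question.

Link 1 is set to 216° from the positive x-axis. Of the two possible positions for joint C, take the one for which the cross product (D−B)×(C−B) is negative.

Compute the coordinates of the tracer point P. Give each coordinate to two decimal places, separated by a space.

A=(0,0), D=(7.00,0)
B = A + 3.00·(cos216°, sin216°) = (-2.4271, -1.7634)
|BD| = 9.5906
circle(B,3.00) ∩ circle(D,8.00): a=1.9279, h=2.2985
  candidates: C₊=(-0.9547,0.8505) cross=22.044; C₋=(-0.1094,-3.6682) cross=-22.044
  branch - wants cross < 0 → take C=(-0.1094,-3.6682) (cross=-22.044)
ex = (C−B)/|BC| = (0.7725,-0.6350); ey = (0.6350,0.7725)
P = B + -0.95·ex + -1.27·ey = (-3.9674,-2.1413)

-3.97 -2.14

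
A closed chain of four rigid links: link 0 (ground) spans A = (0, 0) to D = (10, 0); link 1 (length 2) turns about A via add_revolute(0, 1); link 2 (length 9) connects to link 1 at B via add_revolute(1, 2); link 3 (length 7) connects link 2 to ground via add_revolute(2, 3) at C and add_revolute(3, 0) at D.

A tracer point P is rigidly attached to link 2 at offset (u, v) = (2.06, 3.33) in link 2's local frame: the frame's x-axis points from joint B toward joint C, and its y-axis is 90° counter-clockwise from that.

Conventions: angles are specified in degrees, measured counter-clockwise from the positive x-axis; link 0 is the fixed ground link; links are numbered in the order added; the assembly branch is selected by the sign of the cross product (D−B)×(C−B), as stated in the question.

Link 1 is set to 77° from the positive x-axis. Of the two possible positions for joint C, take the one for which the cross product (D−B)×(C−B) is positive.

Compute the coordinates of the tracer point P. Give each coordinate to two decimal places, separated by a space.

A=(0,0), D=(10.00,0)
B = A + 2.00·(cos77°, sin77°) = (0.4499, 1.9487)
|BD| = 9.7469
circle(B,9.00) ∩ circle(D,7.00): a=6.5150, h=6.2093
  candidates: C₊=(8.0748,6.7301) cross=60.521; C₋=(5.5919,-5.4377) cross=-60.521
  branch + wants cross > 0 → take C=(8.0748,6.7301) (cross=60.521)
ex = (C−B)/|BC| = (0.8472,0.5313); ey = (-0.5313,0.8472)
P = B + 2.06·ex + 3.33·ey = (0.4261,5.8643)

0.43 5.86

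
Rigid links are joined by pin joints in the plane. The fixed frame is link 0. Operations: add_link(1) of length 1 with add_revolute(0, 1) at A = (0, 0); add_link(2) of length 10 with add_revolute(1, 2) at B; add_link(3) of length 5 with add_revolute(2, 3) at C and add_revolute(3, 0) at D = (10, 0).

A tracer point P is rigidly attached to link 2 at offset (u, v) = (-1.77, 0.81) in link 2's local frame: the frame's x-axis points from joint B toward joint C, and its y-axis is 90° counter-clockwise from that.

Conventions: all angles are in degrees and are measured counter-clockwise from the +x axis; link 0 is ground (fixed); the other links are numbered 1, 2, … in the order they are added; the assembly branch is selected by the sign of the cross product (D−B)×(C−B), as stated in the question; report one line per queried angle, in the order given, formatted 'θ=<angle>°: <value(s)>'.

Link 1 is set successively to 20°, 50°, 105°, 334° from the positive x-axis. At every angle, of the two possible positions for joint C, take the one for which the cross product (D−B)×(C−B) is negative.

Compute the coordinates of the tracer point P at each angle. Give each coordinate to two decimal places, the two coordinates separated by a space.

A=(0,0), D=(10.00,0)
θ=20°: B = A + 1.00·(cos20°, sin20°) = (0.9397, 0.3420)
θ=20°: |BD| = 9.0668
θ=20°: circle(B,10.00) ∩ circle(D,5.00): a=8.6694, h=4.9842
θ=20°:   candidates: C₊=(9.7909,4.9956) cross=45.190; C₋=(9.4149,-4.9656) cross=-45.190
θ=20°:   branch - wants cross < 0 → take C=(9.4149,-4.9656) (cross=-45.190)
θ=20°: ex = (C−B)/|BC| = (0.8475,-0.5308); ey = (0.5308,0.8475)
θ=20°: P = B + -1.77·ex + 0.81·ey = (-0.1305,1.9680)
θ=50°: B = A + 1.00·(cos50°, sin50°) = (0.6428, 0.7660)
θ=50°: |BD| = 9.3885
θ=50°: circle(B,10.00) ∩ circle(D,5.00): a=8.6885, h=4.9508
θ=50°:   candidates: C₊=(9.7063,4.9914) cross=46.480; C₋=(8.8984,-4.8771) cross=-46.480
θ=50°:   branch - wants cross < 0 → take C=(8.8984,-4.8771) (cross=-46.480)
θ=50°: ex = (C−B)/|BC| = (0.8256,-0.5643); ey = (0.5643,0.8256)
θ=50°: P = B + -1.77·ex + 0.81·ey = (-0.3614,2.4336)
θ=105°: B = A + 1.00·(cos105°, sin105°) = (-0.2588, 0.9659)
θ=105°: |BD| = 10.3042
θ=105°: circle(B,10.00) ∩ circle(D,5.00): a=8.7914, h=4.7657
θ=105°:   candidates: C₊=(8.9406,4.8865) cross=49.106; C₋=(8.0471,-4.6029) cross=-49.106
θ=105°:   branch - wants cross < 0 → take C=(8.0471,-4.6029) (cross=-49.106)
θ=105°: ex = (C−B)/|BC| = (0.8306,-0.5569); ey = (0.5569,0.8306)
θ=105°: P = B + -1.77·ex + 0.81·ey = (-1.2779,2.6244)
θ=334°: B = A + 1.00·(cos334°, sin334°) = (0.8988, -0.4384)
θ=334°: |BD| = 9.1118
θ=334°: circle(B,10.00) ∩ circle(D,5.00): a=8.6714, h=4.9806
θ=334°:   candidates: C₊=(9.3206,4.9536) cross=45.382; C₋=(9.7998,-4.9960) cross=-45.382
θ=334°:   branch - wants cross < 0 → take C=(9.7998,-4.9960) (cross=-45.382)
θ=334°: ex = (C−B)/|BC| = (0.8901,-0.4558); ey = (0.4558,0.8901)
θ=334°: P = B + -1.77·ex + 0.81·ey = (-0.3075,1.0893)

θ=20°: -0.13 1.97
θ=50°: -0.36 2.43
θ=105°: -1.28 2.62
θ=334°: -0.31 1.09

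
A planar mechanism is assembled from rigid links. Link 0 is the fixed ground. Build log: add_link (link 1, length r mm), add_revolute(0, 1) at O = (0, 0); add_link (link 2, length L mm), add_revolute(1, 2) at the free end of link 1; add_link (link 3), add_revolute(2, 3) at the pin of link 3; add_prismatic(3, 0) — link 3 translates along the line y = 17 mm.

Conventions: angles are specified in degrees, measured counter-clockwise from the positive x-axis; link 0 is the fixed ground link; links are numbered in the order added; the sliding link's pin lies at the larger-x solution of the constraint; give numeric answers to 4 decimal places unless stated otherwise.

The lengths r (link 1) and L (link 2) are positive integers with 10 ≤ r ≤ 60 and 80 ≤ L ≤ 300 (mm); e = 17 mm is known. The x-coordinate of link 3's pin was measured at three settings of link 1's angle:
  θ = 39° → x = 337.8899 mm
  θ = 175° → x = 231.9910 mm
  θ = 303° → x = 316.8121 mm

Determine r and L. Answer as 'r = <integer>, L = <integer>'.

constraint per measurement: (x − r cos θ)² + (r sin θ − e)² = L²
subtracting the θ₁ and θ₂ equations cancels the r² and L² terms:
r = (x₁² − x₂²) / (2[(x₁cos θ₁ + e sin θ₁) − (x₂cos θ₂ + e sin θ₂)]) = 60.0000 → r = 60
L² = (x₁ − r cos θ₁)² + (r sin θ₁ − e)² = 85263.9984 → L = 292.0000 → L = 292
check at θ₃=303°: x = 316.8121 (printed 316.8121) ✓

r = 60, L = 292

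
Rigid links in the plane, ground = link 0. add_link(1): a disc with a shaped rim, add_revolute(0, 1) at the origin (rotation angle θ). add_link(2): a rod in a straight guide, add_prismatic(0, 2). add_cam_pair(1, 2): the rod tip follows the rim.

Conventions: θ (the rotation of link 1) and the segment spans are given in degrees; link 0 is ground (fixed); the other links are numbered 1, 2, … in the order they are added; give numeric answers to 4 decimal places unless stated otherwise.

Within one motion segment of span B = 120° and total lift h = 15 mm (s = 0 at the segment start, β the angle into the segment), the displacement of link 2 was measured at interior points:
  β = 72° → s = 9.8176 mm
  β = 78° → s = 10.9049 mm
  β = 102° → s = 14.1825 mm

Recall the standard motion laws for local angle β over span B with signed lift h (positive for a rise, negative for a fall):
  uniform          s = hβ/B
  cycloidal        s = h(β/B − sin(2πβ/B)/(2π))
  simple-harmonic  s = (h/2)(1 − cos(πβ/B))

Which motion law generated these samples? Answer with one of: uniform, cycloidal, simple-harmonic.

candidates at β/B = r: uniform s = h·r (linear in β); cycloidal s = h·(r − sin(2πr)/(2π)); simple-harmonic s = (h/2)(1 − cos(πr))
β=72°: printed 9.8176 | uniform 9.0000, cycloidal 10.4032, simple-harmonic 9.8176
β=78°: printed 10.9049 | uniform 9.7500, cycloidal 11.6814, simple-harmonic 10.9049
β=102°: printed 14.1825 | uniform 12.7500, cycloidal 14.6814, simple-harmonic 14.1825
only one law matches every sample → simple-harmonic

simple-harmonic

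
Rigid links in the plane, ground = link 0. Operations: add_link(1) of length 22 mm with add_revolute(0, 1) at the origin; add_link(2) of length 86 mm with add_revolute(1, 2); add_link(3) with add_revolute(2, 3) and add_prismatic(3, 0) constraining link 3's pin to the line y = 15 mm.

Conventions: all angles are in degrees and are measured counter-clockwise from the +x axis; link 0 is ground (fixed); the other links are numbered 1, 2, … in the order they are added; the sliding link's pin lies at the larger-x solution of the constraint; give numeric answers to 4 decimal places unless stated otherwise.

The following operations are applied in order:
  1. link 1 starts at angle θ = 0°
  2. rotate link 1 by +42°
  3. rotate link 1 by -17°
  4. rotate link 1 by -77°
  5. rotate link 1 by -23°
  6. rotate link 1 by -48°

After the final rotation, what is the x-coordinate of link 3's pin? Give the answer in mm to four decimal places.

geometry: r = 22 mm, L = 86 mm, e = 15 mm; θ starts at 0°
rotate link 1 by +42°: θ ← 0° +42° = 42°
rotate link 1 by -17°: θ ← 42° -17° = 25°
rotate link 1 by -77°: θ ← 25° -77° = -52°
rotate link 1 by -23°: θ ← -52° -23° = -75°
rotate link 1 by -48°: θ ← -75° -48° = -123°
crank pin P = (r cos θ, r sin θ) = (-11.982059, -18.450752)
h = r sin θ − e = -18.450752 − 15 = -33.450752
x = r cos θ + √(L² − h²) = -11.982059 + 79.227818 = 67.245759

67.2458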